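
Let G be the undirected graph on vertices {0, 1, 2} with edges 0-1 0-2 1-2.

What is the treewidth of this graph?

2

A width-2 tree decomposition is:
Bags: B1 = {0, 1, 2}
Tree: (single bag)
A single bag containing all 3 vertices is trivially a valid decomposition of width 2. Conversely, {0, 1, 2} is a clique of size 3, and the vertices of any clique must share a bag in every tree decomposition; so some bag has ≥ 3 vertices and tw(G) ≥ 2. The upper and lower bounds meet at 2, so that is the treewidth.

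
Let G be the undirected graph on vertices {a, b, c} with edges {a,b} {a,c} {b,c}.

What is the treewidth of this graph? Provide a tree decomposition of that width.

A single bag containing all 3 vertices is trivially a valid decomposition of width 2. For the lower bound, the 3 vertices {a, b, c} are pairwise adjacent, and any tree decomposition puts a clique entirely inside one bag — forcing width ≥ 2. Combining the bounds, tw(G) = 2.

Treewidth 2.
Bags: B1 = {a, b, c}
Tree: (single bag)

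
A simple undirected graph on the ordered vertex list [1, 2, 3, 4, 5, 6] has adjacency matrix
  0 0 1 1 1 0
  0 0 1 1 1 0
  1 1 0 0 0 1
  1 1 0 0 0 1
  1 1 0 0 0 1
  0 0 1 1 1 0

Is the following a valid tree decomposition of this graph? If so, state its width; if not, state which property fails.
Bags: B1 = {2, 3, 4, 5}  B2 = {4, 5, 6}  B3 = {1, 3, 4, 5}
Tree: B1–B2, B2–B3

No — edge (3,6) lies in no bag.

A tree decomposition must satisfy three properties: every vertex lies in some bag; for every edge, both endpoints lie together in some bag; and for every vertex, the bags containing it form a connected subtree. Here edge (3,6) lies in no bag, so the decomposition is invalid.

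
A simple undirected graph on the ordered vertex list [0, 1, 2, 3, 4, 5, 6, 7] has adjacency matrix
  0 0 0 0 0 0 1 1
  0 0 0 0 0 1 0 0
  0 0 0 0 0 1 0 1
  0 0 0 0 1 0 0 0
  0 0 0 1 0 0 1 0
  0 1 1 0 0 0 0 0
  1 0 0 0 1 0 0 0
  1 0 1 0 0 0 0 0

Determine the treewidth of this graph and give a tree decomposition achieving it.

Treewidth 1.
Bags: B1 = {1, 5}  B2 = {2, 5}  B3 = {2, 7}  B4 = {0, 7}  B5 = {0, 6}  B6 = {4, 6}  B7 = {3, 4}
Tree: B1–B2, B2–B3, B3–B4, B4–B5, B5–B6, B6–B7

Each bag holds 2 vertices, so the decomposition has width 1, which upper-bounds the treewidth. Any graph with an edge has treewidth ≥ 1, and G has the edge 1–5. Hence tw(G) = 1 exactly.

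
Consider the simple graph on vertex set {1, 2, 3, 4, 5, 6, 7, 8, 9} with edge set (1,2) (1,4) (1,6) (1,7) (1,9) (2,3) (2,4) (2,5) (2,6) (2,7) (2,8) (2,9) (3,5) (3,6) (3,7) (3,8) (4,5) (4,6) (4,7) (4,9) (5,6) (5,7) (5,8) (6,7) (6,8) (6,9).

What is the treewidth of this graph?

A width-4 tree decomposition is:
Bags: B1 = {2, 3, 5, 6, 7}  B2 = {2, 4, 5, 6, 7}  B3 = {1, 2, 4, 6, 7}  B4 = {1, 2, 4, 6, 9}  B5 = {2, 3, 5, 6, 8}
Tree: B1–B2, B2–B3, B3–B4, B1–B5
Each bag holds 5 vertices, so the decomposition has width 4, which upper-bounds the treewidth. Conversely, {2, 3, 5, 6, 8} is a clique of size 5, and the vertices of any clique must share a bag in every tree decomposition; so some bag has ≥ 5 vertices and tw(G) ≥ 4. The upper and lower bounds meet at 4, so that is the treewidth.

4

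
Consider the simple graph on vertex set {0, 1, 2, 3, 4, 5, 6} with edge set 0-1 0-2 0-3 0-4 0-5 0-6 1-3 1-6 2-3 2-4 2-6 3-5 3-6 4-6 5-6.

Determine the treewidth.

3

A width-3 tree decomposition is:
Bags: B1 = {0, 1, 3, 6}  B2 = {0, 2, 3, 6}  B3 = {0, 2, 4, 6}  B4 = {0, 3, 5, 6}
Tree: B1–B2, B2–B3, B2–B4
Every bag has size at most 4, so the width is 4 − 1 = 3 and tw(G) ≤ 3. Conversely, {0, 1, 3, 6} is a clique of size 4, and the vertices of any clique must share a bag in every tree decomposition; so some bag has ≥ 4 vertices and tw(G) ≥ 3. Hence tw(G) = 3 exactly.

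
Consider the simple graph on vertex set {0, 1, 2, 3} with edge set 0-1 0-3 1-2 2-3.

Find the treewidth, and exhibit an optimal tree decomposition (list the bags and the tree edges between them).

The largest bag has 3 vertices, giving width 2; this decomposition certifies tw(G) ≤ 2. For the lower bound, G contains the cycle 1–2–3–0–1, so G is not a forest; only forests have treewidth ≤ 1, hence tw(G) ≥ 2. Therefore the treewidth is 2.

Treewidth 2.
One such decomposition:
Bags: B1 = {1, 2, 3}  B2 = {0, 1, 3}
Tree: B1–B2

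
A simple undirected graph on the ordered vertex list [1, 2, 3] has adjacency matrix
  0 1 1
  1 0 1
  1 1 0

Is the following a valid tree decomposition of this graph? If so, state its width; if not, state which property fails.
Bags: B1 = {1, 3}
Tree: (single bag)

No — vertex 2 appears in no bag.

A tree decomposition must satisfy three properties: every vertex lies in some bag; for every edge, both endpoints lie together in some bag; and for every vertex, the bags containing it form a connected subtree. Here vertex 2 appears in no bag, so the decomposition is invalid.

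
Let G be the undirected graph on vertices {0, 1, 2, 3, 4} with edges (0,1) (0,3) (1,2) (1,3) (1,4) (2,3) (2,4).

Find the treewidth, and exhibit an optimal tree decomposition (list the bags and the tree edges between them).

The largest bag has 3 vertices, giving width 2; this decomposition certifies tw(G) ≤ 2. Conversely, {0, 1, 3} is a clique of size 3, and the vertices of any clique must share a bag in every tree decomposition; so some bag has ≥ 3 vertices and tw(G) ≥ 2. The upper and lower bounds meet at 2, so that is the treewidth.

Treewidth 2.
One such decomposition:
Bags: B1 = {1, 2, 3}  B2 = {0, 1, 3}  B3 = {1, 2, 4}
Tree: B1–B2, B1–B3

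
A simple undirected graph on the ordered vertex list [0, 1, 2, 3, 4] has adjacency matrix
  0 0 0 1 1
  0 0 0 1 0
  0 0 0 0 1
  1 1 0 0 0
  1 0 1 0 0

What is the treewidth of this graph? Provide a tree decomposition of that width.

Treewidth 1.
Bags: B1 = {2, 4}  B2 = {0, 4}  B3 = {0, 3}  B4 = {1, 3}
Tree: B1–B2, B2–B3, B3–B4

Each bag holds 2 vertices, so the decomposition has width 1, which upper-bounds the treewidth. G has an edge, so its treewidth is at least 1. The upper and lower bounds meet at 1, so that is the treewidth.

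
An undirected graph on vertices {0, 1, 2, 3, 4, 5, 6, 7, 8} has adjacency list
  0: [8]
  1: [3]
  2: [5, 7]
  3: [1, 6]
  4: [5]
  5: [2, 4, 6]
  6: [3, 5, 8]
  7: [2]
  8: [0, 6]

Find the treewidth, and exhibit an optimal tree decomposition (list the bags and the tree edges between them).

Every bag has size at most 2, so the width is 2 − 1 = 1 and tw(G) ≤ 1. Since G has at least one edge (e.g. 8–6), it is not an edgeless graph, so tw(G) ≥ 1. Combining the bounds, tw(G) = 1.

Treewidth 1.
One optimal decomposition is:
Bags: B1 = {6, 8}  B2 = {5, 6}  B3 = {3, 6}  B4 = {1, 3}  B5 = {2, 5}  B6 = {0, 8}  B7 = {2, 7}  B8 = {4, 5}
Tree: B1–B2, B1–B3, B3–B4, B2–B5, B1–B6, B5–B7, B5–B8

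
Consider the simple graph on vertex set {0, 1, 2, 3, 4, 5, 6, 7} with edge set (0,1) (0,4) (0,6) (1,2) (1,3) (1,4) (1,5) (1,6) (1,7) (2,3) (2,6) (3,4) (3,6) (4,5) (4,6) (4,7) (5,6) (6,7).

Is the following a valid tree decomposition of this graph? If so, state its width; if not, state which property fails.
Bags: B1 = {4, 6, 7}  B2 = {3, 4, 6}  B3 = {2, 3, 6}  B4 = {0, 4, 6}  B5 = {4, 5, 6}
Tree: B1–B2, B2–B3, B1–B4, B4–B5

No — vertex 1 appears in no bag.

A tree decomposition must satisfy three properties: every vertex lies in some bag; for every edge, both endpoints lie together in some bag; and for every vertex, the bags containing it form a connected subtree. Here vertex 1 appears in no bag, so the decomposition is invalid.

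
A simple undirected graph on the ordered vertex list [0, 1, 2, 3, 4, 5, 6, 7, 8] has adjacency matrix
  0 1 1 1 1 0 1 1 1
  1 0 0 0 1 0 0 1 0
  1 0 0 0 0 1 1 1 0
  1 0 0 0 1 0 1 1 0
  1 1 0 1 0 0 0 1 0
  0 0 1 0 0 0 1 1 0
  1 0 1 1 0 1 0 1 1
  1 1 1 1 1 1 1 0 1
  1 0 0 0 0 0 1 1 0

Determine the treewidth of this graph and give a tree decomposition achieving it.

Each bag holds 4 vertices, so the decomposition has width 3, which upper-bounds the treewidth. On the other hand G contains the 4-clique {0, 1, 4, 7}. A clique must lie in a single bag of any decomposition, so no decomposition can have width below 3. Combining the bounds, tw(G) = 3.

Treewidth 3.
Bags: B1 = {0, 3, 4, 7}  B2 = {0, 3, 6, 7}  B3 = {0, 2, 6, 7}  B4 = {0, 6, 7, 8}  B5 = {2, 5, 6, 7}  B6 = {0, 1, 4, 7}
Tree: B1–B2, B2–B3, B2–B4, B3–B5, B1–B6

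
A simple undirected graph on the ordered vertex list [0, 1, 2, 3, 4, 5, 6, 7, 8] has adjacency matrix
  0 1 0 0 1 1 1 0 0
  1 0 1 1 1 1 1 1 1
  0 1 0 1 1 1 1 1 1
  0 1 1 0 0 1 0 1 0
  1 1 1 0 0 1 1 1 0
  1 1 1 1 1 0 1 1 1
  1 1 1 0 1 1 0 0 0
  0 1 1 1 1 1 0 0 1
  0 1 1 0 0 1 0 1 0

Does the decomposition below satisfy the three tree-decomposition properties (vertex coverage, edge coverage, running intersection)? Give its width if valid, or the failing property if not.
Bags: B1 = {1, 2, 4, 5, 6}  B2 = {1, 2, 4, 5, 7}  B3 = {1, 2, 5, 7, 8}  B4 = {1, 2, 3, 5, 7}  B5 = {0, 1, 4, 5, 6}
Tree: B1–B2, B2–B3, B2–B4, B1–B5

Checking the three conditions: (i) the bags cover all of {0, 1, 2, 3, 4, 5, 6, 7, 8}; (ii) for each edge, some bag contains both endpoints; (iii) the bags containing any fixed vertex form a subtree. All hold, so the decomposition is valid with width 5 − 1 = 4.

Yes; width 4.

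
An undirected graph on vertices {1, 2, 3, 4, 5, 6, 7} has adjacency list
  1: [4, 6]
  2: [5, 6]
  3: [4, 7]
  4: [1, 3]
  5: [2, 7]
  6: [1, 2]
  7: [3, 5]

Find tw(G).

2

A width-2 tree decomposition is:
Bags: B1 = {3, 4, 7}  B2 = {1, 4, 7}  B3 = {1, 6, 7}  B4 = {2, 6, 7}  B5 = {2, 5, 7}
Tree: B1–B2, B2–B3, B3–B4, B4–B5
Each bag holds 3 vertices, so the decomposition has width 2, which upper-bounds the treewidth. Since 7–3–4–1–6–2–5–7 is a cycle in G, G is not acyclic. Forests are exactly the graphs of treewidth ≤ 1, so tw(G) ≥ 2. The upper and lower bounds meet at 2, so that is the treewidth.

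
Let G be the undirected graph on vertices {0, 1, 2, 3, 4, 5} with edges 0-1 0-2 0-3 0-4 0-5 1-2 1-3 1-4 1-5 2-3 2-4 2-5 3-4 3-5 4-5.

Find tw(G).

A width-5 tree decomposition is:
Bags: B1 = {0, 1, 2, 3, 4, 5}
Tree: (single bag)
A single bag containing all 6 vertices is trivially a valid decomposition of width 5. For the lower bound, the 6 vertices {0, 1, 2, 3, 4, 5} are pairwise adjacent, and any tree decomposition puts a clique entirely inside one bag — forcing width ≥ 5. The upper and lower bounds meet at 5, so that is the treewidth.

5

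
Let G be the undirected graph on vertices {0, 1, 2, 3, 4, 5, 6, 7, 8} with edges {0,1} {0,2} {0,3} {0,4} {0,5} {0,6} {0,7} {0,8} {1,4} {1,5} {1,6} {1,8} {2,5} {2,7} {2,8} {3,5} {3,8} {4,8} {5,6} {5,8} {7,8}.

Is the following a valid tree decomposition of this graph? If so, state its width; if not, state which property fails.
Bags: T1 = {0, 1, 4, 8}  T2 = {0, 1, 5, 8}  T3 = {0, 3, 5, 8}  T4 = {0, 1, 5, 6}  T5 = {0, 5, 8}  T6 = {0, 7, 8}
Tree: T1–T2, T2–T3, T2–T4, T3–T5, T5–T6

A tree decomposition must satisfy three properties: every vertex lies in some bag; for every edge, both endpoints lie together in some bag; and for every vertex, the bags containing it form a connected subtree. Here vertex 2 appears in no bag, so the decomposition is invalid.

No — vertex 2 appears in no bag.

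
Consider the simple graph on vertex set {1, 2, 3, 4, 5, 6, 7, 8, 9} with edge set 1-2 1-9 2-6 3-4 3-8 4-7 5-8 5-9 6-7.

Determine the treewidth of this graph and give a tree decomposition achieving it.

The largest bag has 3 vertices, giving width 2; this decomposition certifies tw(G) ≤ 2. For the lower bound, G contains the cycle 3–4–7–6–2–1–9–5–8–3, so G is not a forest; only forests have treewidth ≤ 1, hence tw(G) ≥ 2. Combining the bounds, tw(G) = 2.

Treewidth 2.
Bags: B1 = {3, 4, 7}  B2 = {3, 6, 7}  B3 = {2, 3, 6}  B4 = {1, 2, 3}  B5 = {1, 3, 9}  B6 = {3, 5, 9}  B7 = {3, 5, 8}
Tree: B1–B2, B2–B3, B3–B4, B4–B5, B5–B6, B6–B7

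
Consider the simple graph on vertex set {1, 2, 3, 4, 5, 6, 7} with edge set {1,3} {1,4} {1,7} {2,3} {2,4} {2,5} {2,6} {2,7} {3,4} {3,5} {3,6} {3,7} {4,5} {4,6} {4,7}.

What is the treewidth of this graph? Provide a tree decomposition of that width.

Every bag has size at most 4, so the width is 4 − 1 = 3 and tw(G) ≤ 3. On the other hand G contains the 4-clique {1, 3, 4, 7}. A clique must lie in a single bag of any decomposition, so no decomposition can have width below 3. Therefore the treewidth is 3.

Treewidth 3.
One optimal decomposition is:
Bags: B1 = {2, 3, 4, 6}  B2 = {2, 3, 4, 5}  B3 = {2, 3, 4, 7}  B4 = {1, 3, 4, 7}
Tree: B1–B2, B1–B3, B3–B4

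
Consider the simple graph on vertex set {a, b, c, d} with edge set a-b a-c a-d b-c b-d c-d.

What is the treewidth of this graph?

A width-3 tree decomposition is:
Bags: B1 = {a, b, c, d}
Tree: (single bag)
With just one bag of size 4, the width is 4 − 1 = 3, so tw(G) ≤ 3. On the other hand G contains the 4-clique {a, b, c, d}. A clique must lie in a single bag of any decomposition, so no decomposition can have width below 3. Combining the bounds, tw(G) = 3.

3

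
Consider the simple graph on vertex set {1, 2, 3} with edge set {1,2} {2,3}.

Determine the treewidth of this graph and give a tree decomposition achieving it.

The largest bag has 2 vertices, giving width 1; this decomposition certifies tw(G) ≤ 1. G has an edge, so its treewidth is at least 1. Therefore the treewidth is 1.

Treewidth 1.
One optimal decomposition is:
Bags: B1 = {2, 3}  B2 = {1, 2}
Tree: B1–B2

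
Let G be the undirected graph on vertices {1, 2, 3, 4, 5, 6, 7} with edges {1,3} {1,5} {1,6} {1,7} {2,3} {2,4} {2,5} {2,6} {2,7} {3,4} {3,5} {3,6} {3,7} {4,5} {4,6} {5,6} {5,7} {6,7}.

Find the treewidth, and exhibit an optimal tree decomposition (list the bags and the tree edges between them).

Each bag holds 5 vertices, so the decomposition has width 4, which upper-bounds the treewidth. For the lower bound, the 5 vertices {1, 3, 5, 6, 7} are pairwise adjacent, and any tree decomposition puts a clique entirely inside one bag — forcing width ≥ 4. Combining the bounds, tw(G) = 4.

Treewidth 4.
One optimal decomposition is:
Bags: B1 = {2, 3, 4, 5, 6}  B2 = {2, 3, 5, 6, 7}  B3 = {1, 3, 5, 6, 7}
Tree: B1–B2, B2–B3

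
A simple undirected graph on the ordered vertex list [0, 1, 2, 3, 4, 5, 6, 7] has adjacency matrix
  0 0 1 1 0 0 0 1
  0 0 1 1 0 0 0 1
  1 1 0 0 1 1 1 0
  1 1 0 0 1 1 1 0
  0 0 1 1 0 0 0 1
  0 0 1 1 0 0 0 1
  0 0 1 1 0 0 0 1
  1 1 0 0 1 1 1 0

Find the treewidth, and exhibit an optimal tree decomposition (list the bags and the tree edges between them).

Every bag has size at most 4, so the width is 4 − 1 = 3 and tw(G) ≤ 3. For the lower bound: the 4 vertex sets {0,3}, {2,4}, {7}, {1} are disjoint, each induces a connected subgraph, and every pair is joined by at least one edge of G. Contracting each set to a single vertex therefore yields K_{4} as a minor, and since treewidth is minor-monotone, tw(G) ≥ tw(K_{4}) = 3. The upper and lower bounds meet at 3, so that is the treewidth.

Treewidth 3.
Bags: B1 = {0, 2, 3, 7}  B2 = {2, 3, 4, 7}  B3 = {1, 2, 3, 7}  B4 = {2, 3, 6, 7}  B5 = {2, 3, 5, 7}
Tree: B1–B2, B2–B3, B3–B4, B4–B5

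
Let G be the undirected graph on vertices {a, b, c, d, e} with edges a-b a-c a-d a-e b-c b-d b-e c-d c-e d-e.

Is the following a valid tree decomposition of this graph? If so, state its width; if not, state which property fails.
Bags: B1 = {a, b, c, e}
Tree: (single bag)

A tree decomposition must satisfy three properties: every vertex lies in some bag; for every edge, both endpoints lie together in some bag; and for every vertex, the bags containing it form a connected subtree. Here vertex d appears in no bag, so the decomposition is invalid.

No — vertex d appears in no bag.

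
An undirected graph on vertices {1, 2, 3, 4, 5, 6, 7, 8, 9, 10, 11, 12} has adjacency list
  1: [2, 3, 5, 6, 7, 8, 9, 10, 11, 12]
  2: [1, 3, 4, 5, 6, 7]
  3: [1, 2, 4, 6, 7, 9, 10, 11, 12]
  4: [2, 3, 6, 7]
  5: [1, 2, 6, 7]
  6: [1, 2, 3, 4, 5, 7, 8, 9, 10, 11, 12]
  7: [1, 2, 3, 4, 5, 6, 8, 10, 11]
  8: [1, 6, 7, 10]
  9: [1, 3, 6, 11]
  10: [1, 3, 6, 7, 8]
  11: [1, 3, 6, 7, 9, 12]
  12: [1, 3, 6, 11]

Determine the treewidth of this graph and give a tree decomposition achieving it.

Treewidth 4.
One such decomposition:
Bags: B1 = {1, 2, 3, 6, 7}  B2 = {1, 3, 6, 7, 10}  B3 = {1, 3, 6, 7, 11}  B4 = {1, 3, 6, 11, 12}  B5 = {1, 2, 5, 6, 7}  B6 = {1, 6, 7, 8, 10}  B7 = {2, 3, 4, 6, 7}  B8 = {1, 3, 6, 9, 11}
Tree: B1–B2, B2–B3, B3–B4, B1–B5, B2–B6, B1–B7, B4–B8

The largest bag has 5 vertices, giving width 4; this decomposition certifies tw(G) ≤ 4. For the lower bound, the 5 vertices {1, 6, 7, 8, 10} are pairwise adjacent, and any tree decomposition puts a clique entirely inside one bag — forcing width ≥ 4. Therefore the treewidth is 4.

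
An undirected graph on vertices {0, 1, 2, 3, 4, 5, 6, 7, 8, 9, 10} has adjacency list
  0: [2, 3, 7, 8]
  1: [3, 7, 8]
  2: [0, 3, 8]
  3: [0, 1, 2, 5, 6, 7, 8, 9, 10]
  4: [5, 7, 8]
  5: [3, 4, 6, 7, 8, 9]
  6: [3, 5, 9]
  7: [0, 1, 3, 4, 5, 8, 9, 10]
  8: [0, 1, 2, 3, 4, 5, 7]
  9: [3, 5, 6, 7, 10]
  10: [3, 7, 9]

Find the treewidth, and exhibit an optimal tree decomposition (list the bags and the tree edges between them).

Treewidth 3.
One such decomposition:
Bags: B1 = {3, 5, 7, 9}  B2 = {3, 5, 7, 8}  B3 = {0, 3, 7, 8}  B4 = {4, 5, 7, 8}  B5 = {1, 3, 7, 8}  B6 = {3, 5, 6, 9}  B7 = {3, 7, 9, 10}  B8 = {0, 2, 3, 8}
Tree: B1–B2, B2–B3, B2–B4, B3–B5, B1–B6, B1–B7, B3–B8

Every bag has size at most 4, so the width is 4 − 1 = 3 and tw(G) ≤ 3. For the lower bound, the 4 vertices {0, 2, 3, 8} are pairwise adjacent, and any tree decomposition puts a clique entirely inside one bag — forcing width ≥ 3. Therefore the treewidth is 3.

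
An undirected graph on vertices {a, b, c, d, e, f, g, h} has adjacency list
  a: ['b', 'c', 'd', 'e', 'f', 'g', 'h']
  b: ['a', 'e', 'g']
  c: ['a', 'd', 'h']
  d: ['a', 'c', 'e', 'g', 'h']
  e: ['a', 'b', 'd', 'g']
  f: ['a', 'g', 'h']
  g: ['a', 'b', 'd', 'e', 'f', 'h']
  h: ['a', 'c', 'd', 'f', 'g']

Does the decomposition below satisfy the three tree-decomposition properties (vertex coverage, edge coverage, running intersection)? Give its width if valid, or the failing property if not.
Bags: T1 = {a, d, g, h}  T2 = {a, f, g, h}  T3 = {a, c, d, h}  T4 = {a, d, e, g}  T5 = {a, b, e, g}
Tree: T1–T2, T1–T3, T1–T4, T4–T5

Every vertex of G appears in some bag (union = {a, b, c, d, e, f, g, h}); every edge is covered by a bag; and for each vertex v the set of bags containing v is connected in the bag tree. The decomposition is therefore valid. The largest bag has 4 vertices, so the width is 3.

Yes; width 3.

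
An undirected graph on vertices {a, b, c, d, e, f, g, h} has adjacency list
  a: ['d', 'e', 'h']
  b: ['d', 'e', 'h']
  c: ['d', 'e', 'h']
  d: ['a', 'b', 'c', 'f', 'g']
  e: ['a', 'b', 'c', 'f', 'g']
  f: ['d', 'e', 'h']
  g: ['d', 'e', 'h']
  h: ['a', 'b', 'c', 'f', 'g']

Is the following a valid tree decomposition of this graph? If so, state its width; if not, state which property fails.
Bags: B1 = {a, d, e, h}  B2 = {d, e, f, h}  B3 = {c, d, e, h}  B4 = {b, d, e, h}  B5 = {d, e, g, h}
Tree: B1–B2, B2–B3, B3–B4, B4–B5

Yes; width 3.

Every vertex of G appears in some bag (union = {a, b, c, d, e, f, g, h}); every edge is covered by a bag; and for each vertex v the set of bags containing v is connected in the bag tree. The decomposition is therefore valid. The largest bag has 4 vertices, so the width is 3.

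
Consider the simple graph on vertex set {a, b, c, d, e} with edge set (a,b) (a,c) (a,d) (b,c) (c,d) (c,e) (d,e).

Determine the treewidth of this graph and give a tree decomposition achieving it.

Each bag holds 3 vertices, so the decomposition has width 2, which upper-bounds the treewidth. Conversely, {c, d, e} is a clique of size 3, and the vertices of any clique must share a bag in every tree decomposition; so some bag has ≥ 3 vertices and tw(G) ≥ 2. Therefore the treewidth is 2.

Treewidth 2.
One optimal decomposition is:
Bags: B1 = {a, b, c}  B2 = {a, c, d}  B3 = {c, d, e}
Tree: B1–B2, B2–B3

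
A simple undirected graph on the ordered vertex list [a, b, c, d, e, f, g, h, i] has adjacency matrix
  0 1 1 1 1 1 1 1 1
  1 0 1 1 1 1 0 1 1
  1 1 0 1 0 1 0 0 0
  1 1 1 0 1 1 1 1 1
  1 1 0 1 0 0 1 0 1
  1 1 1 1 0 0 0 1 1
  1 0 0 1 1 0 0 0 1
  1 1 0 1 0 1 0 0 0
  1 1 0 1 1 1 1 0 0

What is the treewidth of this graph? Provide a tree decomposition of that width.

Every bag has size at most 5, so the width is 5 − 1 = 4 and tw(G) ≤ 4. On the other hand G contains the 5-clique {a, d, e, g, i}. A clique must lie in a single bag of any decomposition, so no decomposition can have width below 4. The upper and lower bounds meet at 4, so that is the treewidth.

Treewidth 4.
Bags: B1 = {a, b, c, d, f}  B2 = {a, b, d, f, i}  B3 = {a, b, d, e, i}  B4 = {a, d, e, g, i}  B5 = {a, b, d, f, h}
Tree: B1–B2, B2–B3, B3–B4, B1–B5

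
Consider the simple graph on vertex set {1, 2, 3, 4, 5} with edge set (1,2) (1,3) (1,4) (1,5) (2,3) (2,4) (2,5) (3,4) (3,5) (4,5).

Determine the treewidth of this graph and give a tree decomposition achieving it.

Treewidth 4.
One such decomposition:
Bags: B1 = {1, 2, 3, 4, 5}
Tree: (single bag)

A single bag containing all 5 vertices is trivially a valid decomposition of width 4. For the lower bound, the 5 vertices {1, 2, 3, 4, 5} are pairwise adjacent, and any tree decomposition puts a clique entirely inside one bag — forcing width ≥ 4. Hence tw(G) = 4 exactly.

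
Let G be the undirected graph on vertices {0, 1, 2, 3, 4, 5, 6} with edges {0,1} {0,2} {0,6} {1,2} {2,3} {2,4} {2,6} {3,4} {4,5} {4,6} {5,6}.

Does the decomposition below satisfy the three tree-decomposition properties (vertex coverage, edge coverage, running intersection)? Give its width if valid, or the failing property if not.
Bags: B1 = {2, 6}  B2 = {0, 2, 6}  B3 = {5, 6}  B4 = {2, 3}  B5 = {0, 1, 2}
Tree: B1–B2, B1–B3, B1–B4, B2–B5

A tree decomposition must satisfy three properties: every vertex lies in some bag; for every edge, both endpoints lie together in some bag; and for every vertex, the bags containing it form a connected subtree. Here vertex 4 appears in no bag, so the decomposition is invalid.

No — vertex 4 appears in no bag.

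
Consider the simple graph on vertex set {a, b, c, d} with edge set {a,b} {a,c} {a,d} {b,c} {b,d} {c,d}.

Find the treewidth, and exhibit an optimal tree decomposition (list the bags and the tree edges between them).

A single bag containing all 4 vertices is trivially a valid decomposition of width 3. Conversely, {a, b, c, d} is a clique of size 4, and the vertices of any clique must share a bag in every tree decomposition; so some bag has ≥ 4 vertices and tw(G) ≥ 3. Combining the bounds, tw(G) = 3.

Treewidth 3.
One such decomposition:
Bags: B1 = {a, b, c, d}
Tree: (single bag)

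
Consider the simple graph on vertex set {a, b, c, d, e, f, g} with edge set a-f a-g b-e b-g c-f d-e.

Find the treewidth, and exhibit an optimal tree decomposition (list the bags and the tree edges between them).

Treewidth 1.
One such decomposition:
Bags: B1 = {c, f}  B2 = {a, f}  B3 = {a, g}  B4 = {b, g}  B5 = {b, e}  B6 = {d, e}
Tree: B1–B2, B2–B3, B3–B4, B4–B5, B5–B6

The largest bag has 2 vertices, giving width 1; this decomposition certifies tw(G) ≤ 1. G has an edge, so its treewidth is at least 1. Therefore the treewidth is 1.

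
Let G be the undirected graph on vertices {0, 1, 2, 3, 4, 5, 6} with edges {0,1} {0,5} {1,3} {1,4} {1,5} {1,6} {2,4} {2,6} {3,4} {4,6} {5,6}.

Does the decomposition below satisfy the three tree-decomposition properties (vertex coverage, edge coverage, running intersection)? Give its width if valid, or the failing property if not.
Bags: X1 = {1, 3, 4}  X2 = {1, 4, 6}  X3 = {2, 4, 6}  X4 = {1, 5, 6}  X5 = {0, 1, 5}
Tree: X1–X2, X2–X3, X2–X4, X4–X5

Checking the three conditions: (i) the bags cover all of {0, 1, 2, 3, 4, 5, 6}; (ii) for each edge, some bag contains both endpoints; (iii) the bags containing any fixed vertex form a subtree. All hold, so the decomposition is valid with width 3 − 1 = 2.

Yes; width 2.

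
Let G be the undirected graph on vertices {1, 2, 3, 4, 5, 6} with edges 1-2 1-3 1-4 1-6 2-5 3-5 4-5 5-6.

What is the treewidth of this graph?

2

A width-2 tree decomposition is:
Bags: B1 = {1, 5, 6}  B2 = {1, 2, 5}  B3 = {1, 3, 5}  B4 = {1, 4, 5}
Tree: B1–B2, B2–B3, B3–B4
The largest bag has 3 vertices, giving width 2; this decomposition certifies tw(G) ≤ 2. For the lower bound, G contains the cycle 6–1–2–5–6, so G is not a forest; only forests have treewidth ≤ 1, hence tw(G) ≥ 2. Hence tw(G) = 2 exactly.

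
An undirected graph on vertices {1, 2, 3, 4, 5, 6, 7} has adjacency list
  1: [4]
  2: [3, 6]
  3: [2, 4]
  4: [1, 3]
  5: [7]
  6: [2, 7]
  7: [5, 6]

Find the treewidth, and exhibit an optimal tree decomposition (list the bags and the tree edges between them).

Treewidth 1.
One optimal decomposition is:
Bags: B1 = {1, 4}  B2 = {3, 4}  B3 = {2, 3}  B4 = {2, 6}  B5 = {6, 7}  B6 = {5, 7}
Tree: B1–B2, B2–B3, B3–B4, B4–B5, B5–B6

The largest bag has 2 vertices, giving width 1; this decomposition certifies tw(G) ≤ 1. G has an edge, so its treewidth is at least 1. The upper and lower bounds meet at 1, so that is the treewidth.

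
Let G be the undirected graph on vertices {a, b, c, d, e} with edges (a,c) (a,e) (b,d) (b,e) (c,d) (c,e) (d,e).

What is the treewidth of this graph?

2

A width-2 tree decomposition is:
Bags: B1 = {c, d, e}  B2 = {a, c, e}  B3 = {b, d, e}
Tree: B1–B2, B1–B3
The largest bag has 3 vertices, giving width 2; this decomposition certifies tw(G) ≤ 2. Conversely, {c, d, e} is a clique of size 3, and the vertices of any clique must share a bag in every tree decomposition; so some bag has ≥ 3 vertices and tw(G) ≥ 2. The upper and lower bounds meet at 2, so that is the treewidth.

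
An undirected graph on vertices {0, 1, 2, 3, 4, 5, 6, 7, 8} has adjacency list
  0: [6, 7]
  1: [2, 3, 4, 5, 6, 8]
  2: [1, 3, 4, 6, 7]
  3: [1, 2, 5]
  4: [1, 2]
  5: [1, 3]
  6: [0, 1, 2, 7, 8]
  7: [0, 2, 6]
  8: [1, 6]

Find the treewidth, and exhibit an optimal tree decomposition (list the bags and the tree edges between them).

Each bag holds 3 vertices, so the decomposition has width 2, which upper-bounds the treewidth. For the lower bound, the 3 vertices {0, 6, 7} are pairwise adjacent, and any tree decomposition puts a clique entirely inside one bag — forcing width ≥ 2. Combining the bounds, tw(G) = 2.

Treewidth 2.
One such decomposition:
Bags: B1 = {1, 2, 3}  B2 = {1, 3, 5}  B3 = {1, 2, 6}  B4 = {2, 6, 7}  B5 = {1, 6, 8}  B6 = {0, 6, 7}  B7 = {1, 2, 4}
Tree: B1–B2, B1–B3, B3–B4, B3–B5, B4–B6, B1–B7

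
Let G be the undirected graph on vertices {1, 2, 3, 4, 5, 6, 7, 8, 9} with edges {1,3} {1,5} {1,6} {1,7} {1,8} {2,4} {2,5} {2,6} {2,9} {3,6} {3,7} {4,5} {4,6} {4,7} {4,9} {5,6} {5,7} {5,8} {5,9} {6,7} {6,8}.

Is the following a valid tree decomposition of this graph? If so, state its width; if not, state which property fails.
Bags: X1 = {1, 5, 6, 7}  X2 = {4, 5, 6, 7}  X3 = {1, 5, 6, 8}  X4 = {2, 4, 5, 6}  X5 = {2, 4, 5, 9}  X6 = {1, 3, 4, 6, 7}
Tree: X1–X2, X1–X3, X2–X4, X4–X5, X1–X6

No — bags containing vertex 4 are not connected in the tree.

A tree decomposition must satisfy three properties: every vertex lies in some bag; for every edge, both endpoints lie together in some bag; and for every vertex, the bags containing it form a connected subtree. Here bags containing vertex 4 are not connected in the tree, so the decomposition is invalid.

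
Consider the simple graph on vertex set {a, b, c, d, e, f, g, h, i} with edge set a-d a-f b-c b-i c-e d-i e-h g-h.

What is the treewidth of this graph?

1

A width-1 tree decomposition is:
Bags: B1 = {a, f}  B2 = {a, d}  B3 = {d, i}  B4 = {b, i}  B5 = {b, c}  B6 = {c, e}  B7 = {e, h}  B8 = {g, h}
Tree: B1–B2, B2–B3, B3–B4, B4–B5, B5–B6, B6–B7, B7–B8
Each bag holds 2 vertices, so the decomposition has width 1, which upper-bounds the treewidth. Any graph with an edge has treewidth ≥ 1, and G has the edge f–a. Combining the bounds, tw(G) = 1.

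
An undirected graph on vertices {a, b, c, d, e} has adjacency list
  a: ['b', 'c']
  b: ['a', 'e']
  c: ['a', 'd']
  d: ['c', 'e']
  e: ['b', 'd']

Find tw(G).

2

A width-2 tree decomposition is:
Bags: B1 = {a, b, c}  B2 = {b, c, e}  B3 = {c, d, e}
Tree: B1–B2, B2–B3
The largest bag has 3 vertices, giving width 2; this decomposition certifies tw(G) ≤ 2. The edges c–a–b–e–d–c form a cycle, so G is not a tree and its treewidth is at least 2. The upper and lower bounds meet at 2, so that is the treewidth.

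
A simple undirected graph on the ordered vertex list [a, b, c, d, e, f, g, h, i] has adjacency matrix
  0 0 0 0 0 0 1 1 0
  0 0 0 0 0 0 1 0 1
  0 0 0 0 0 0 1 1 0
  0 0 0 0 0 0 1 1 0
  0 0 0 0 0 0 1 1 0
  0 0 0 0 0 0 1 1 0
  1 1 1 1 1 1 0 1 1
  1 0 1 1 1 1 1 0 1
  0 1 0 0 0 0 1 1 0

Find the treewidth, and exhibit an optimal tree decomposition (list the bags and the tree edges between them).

Treewidth 2.
Bags: B1 = {d, g, h}  B2 = {f, g, h}  B3 = {c, g, h}  B4 = {a, g, h}  B5 = {g, h, i}  B6 = {b, g, i}  B7 = {e, g, h}
Tree: B1–B2, B1–B3, B2–B4, B1–B5, B5–B6, B1–B7

Each bag holds 3 vertices, so the decomposition has width 2, which upper-bounds the treewidth. Conversely, {d, g, h} is a clique of size 3, and the vertices of any clique must share a bag in every tree decomposition; so some bag has ≥ 3 vertices and tw(G) ≥ 2. Therefore the treewidth is 2.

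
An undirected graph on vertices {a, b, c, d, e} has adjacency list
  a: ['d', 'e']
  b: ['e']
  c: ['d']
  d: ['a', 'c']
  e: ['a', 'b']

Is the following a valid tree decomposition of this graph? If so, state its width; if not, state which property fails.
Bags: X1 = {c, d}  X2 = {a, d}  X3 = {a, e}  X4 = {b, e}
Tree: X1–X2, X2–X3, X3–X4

Vertex coverage: the bags together contain {a, b, c, d, e}, the full vertex set. Edge coverage: each edge of G has both endpoints in at least one bag. Running intersection: for every vertex, the bags containing it form a connected subtree. All three properties hold, so this is a valid tree decomposition of width max|bag| − 1 = 1, and hence tw(G) ≤ 1.

Yes; width 1.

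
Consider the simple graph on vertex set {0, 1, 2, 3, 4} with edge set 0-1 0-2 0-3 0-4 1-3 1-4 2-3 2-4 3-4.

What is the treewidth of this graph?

A width-3 tree decomposition is:
Bags: B1 = {0, 2, 3, 4}  B2 = {0, 1, 3, 4}
Tree: B1–B2
Each bag holds 4 vertices, so the decomposition has width 3, which upper-bounds the treewidth. On the other hand G contains the 4-clique {0, 1, 3, 4}. A clique must lie in a single bag of any decomposition, so no decomposition can have width below 3. Therefore the treewidth is 3.

3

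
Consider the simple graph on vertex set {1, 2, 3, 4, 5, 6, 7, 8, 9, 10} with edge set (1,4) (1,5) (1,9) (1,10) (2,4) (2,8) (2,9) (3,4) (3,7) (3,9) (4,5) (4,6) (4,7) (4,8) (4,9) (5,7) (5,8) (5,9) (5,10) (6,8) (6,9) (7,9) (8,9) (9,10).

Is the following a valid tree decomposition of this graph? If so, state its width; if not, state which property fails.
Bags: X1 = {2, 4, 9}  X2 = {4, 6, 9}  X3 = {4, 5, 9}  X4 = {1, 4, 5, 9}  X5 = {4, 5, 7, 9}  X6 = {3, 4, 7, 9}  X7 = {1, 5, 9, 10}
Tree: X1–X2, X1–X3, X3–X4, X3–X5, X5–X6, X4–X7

A tree decomposition must satisfy three properties: every vertex lies in some bag; for every edge, both endpoints lie together in some bag; and for every vertex, the bags containing it form a connected subtree. Here vertex 8 appears in no bag, so the decomposition is invalid.

No — vertex 8 appears in no bag.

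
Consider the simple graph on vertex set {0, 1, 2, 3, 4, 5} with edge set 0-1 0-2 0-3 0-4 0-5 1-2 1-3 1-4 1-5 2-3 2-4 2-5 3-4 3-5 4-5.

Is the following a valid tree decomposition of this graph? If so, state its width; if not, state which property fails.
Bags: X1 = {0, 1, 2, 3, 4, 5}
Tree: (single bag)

Vertex coverage: the bags together contain {0, 1, 2, 3, 4, 5}, the full vertex set. Edge coverage: each edge of G has both endpoints in at least one bag. Running intersection: for every vertex, the bags containing it form a connected subtree. All three properties hold, so this is a valid tree decomposition of width max|bag| − 1 = 5, and hence tw(G) ≤ 5.

Yes; width 5.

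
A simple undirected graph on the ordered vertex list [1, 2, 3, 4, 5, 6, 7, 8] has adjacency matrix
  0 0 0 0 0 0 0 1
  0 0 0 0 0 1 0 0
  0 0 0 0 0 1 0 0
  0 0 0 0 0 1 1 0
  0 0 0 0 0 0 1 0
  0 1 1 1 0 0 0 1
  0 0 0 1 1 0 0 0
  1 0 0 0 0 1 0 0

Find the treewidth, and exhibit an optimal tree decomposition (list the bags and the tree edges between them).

Treewidth 1.
Bags: B1 = {4, 6}  B2 = {6, 8}  B3 = {2, 6}  B4 = {1, 8}  B5 = {4, 7}  B6 = {3, 6}  B7 = {5, 7}
Tree: B1–B2, B2–B3, B2–B4, B1–B5, B3–B6, B5–B7

Each bag holds 2 vertices, so the decomposition has width 1, which upper-bounds the treewidth. Since G has at least one edge (e.g. 4–6), it is not an edgeless graph, so tw(G) ≥ 1. Hence tw(G) = 1 exactly.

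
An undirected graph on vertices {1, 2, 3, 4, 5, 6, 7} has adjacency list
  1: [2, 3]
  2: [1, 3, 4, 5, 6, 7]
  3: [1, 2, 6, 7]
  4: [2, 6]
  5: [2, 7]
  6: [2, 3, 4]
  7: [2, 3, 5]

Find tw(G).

2

A width-2 tree decomposition is:
Bags: B1 = {2, 3, 6}  B2 = {2, 3, 7}  B3 = {2, 4, 6}  B4 = {2, 5, 7}  B5 = {1, 2, 3}
Tree: B1–B2, B1–B3, B2–B4, B1–B5
Each bag holds 3 vertices, so the decomposition has width 2, which upper-bounds the treewidth. For the lower bound, the 3 vertices {1, 2, 3} are pairwise adjacent, and any tree decomposition puts a clique entirely inside one bag — forcing width ≥ 2. The upper and lower bounds meet at 2, so that is the treewidth.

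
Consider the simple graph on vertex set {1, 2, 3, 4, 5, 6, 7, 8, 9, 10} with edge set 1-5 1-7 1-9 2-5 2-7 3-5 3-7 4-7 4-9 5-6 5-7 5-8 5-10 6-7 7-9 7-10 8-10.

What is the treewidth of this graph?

A width-2 tree decomposition is:
Bags: B1 = {1, 5, 7}  B2 = {5, 7, 10}  B3 = {5, 8, 10}  B4 = {2, 5, 7}  B5 = {3, 5, 7}  B6 = {5, 6, 7}  B7 = {1, 7, 9}  B8 = {4, 7, 9}
Tree: B1–B2, B2–B3, B2–B4, B2–B5, B4–B6, B1–B7, B7–B8
The largest bag has 3 vertices, giving width 2; this decomposition certifies tw(G) ≤ 2. For the lower bound, the 3 vertices {5, 8, 10} are pairwise adjacent, and any tree decomposition puts a clique entirely inside one bag — forcing width ≥ 2. Therefore the treewidth is 2.

2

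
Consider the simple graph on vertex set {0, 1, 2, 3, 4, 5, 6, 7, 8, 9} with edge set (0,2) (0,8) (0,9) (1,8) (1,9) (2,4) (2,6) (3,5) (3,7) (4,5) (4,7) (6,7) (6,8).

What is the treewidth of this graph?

2

A width-2 tree decomposition is:
Bags: B1 = {0, 1, 9}  B2 = {0, 1, 8}  B3 = {0, 2, 8}  B4 = {2, 6, 8}  B5 = {2, 4, 6}  B6 = {4, 6, 7}  B7 = {4, 5, 7}  B8 = {3, 5, 7}
Tree: B1–B2, B2–B3, B3–B4, B4–B5, B5–B6, B6–B7, B7–B8
The largest bag has 3 vertices, giving width 2; this decomposition certifies tw(G) ≤ 2. For the lower bound, G contains the cycle 9–1–8–0–9, so G is not a forest; only forests have treewidth ≤ 1, hence tw(G) ≥ 2. Hence tw(G) = 2 exactly.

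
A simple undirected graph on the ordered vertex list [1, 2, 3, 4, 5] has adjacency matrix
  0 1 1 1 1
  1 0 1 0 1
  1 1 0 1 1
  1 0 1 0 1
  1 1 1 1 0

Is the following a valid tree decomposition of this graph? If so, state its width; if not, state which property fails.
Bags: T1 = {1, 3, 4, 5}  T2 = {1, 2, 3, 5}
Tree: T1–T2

Yes; width 3.

Every vertex of G appears in some bag (union = {1, 2, 3, 4, 5}); every edge is covered by a bag; and for each vertex v the set of bags containing v is connected in the bag tree. The decomposition is therefore valid. The largest bag has 4 vertices, so the width is 3.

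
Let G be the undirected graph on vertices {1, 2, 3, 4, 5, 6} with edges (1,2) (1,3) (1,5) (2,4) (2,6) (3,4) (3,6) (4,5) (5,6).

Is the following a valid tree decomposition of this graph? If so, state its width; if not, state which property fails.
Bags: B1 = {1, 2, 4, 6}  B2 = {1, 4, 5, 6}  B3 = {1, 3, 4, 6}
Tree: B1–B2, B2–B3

Vertex coverage: the bags together contain {1, 2, 3, 4, 5, 6}, the full vertex set. Edge coverage: each edge of G has both endpoints in at least one bag. Running intersection: for every vertex, the bags containing it form a connected subtree. All three properties hold, so this is a valid tree decomposition of width max|bag| − 1 = 3, and hence tw(G) ≤ 3.

Yes; width 3.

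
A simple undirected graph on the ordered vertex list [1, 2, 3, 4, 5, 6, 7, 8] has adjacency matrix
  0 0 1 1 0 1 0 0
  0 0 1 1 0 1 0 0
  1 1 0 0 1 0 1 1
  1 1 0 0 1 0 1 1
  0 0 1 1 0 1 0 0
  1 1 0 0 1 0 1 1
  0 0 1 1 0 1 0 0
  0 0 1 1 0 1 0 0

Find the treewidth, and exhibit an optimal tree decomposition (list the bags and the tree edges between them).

Treewidth 3.
One such decomposition:
Bags: B1 = {1, 3, 4, 6}  B2 = {3, 4, 5, 6}  B3 = {2, 3, 4, 6}  B4 = {3, 4, 6, 7}  B5 = {3, 4, 6, 8}
Tree: B1–B2, B2–B3, B3–B4, B4–B5

Each bag holds 4 vertices, so the decomposition has width 3, which upper-bounds the treewidth. For the lower bound: the 4 vertex sets {1,6}, {3,5}, {4}, {2} are disjoint, each induces a connected subgraph, and every pair is joined by at least one edge of G. Contracting each set to a single vertex therefore yields K_{4} as a minor, and since treewidth is minor-monotone, tw(G) ≥ tw(K_{4}) = 3. Hence tw(G) = 3 exactly.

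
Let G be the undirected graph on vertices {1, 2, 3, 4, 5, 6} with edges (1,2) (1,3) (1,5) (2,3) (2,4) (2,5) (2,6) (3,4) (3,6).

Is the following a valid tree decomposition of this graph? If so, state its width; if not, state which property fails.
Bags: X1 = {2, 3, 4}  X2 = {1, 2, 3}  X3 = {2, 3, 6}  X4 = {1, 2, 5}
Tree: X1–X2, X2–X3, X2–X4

Vertex coverage: the bags together contain {1, 2, 3, 4, 5, 6}, the full vertex set. Edge coverage: each edge of G has both endpoints in at least one bag. Running intersection: for every vertex, the bags containing it form a connected subtree. All three properties hold, so this is a valid tree decomposition of width max|bag| − 1 = 2, and hence tw(G) ≤ 2.

Yes; width 2.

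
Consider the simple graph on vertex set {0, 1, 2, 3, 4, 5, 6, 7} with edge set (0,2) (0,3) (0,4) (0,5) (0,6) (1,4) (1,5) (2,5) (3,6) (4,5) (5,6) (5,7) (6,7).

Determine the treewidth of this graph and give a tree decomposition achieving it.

Every bag has size at most 3, so the width is 3 − 1 = 2 and tw(G) ≤ 2. On the other hand G contains the 3-clique {0, 3, 6}. A clique must lie in a single bag of any decomposition, so no decomposition can have width below 2. Combining the bounds, tw(G) = 2.

Treewidth 2.
One optimal decomposition is:
Bags: B1 = {0, 4, 5}  B2 = {1, 4, 5}  B3 = {0, 5, 6}  B4 = {0, 2, 5}  B5 = {5, 6, 7}  B6 = {0, 3, 6}
Tree: B1–B2, B1–B3, B3–B4, B3–B5, B3–B6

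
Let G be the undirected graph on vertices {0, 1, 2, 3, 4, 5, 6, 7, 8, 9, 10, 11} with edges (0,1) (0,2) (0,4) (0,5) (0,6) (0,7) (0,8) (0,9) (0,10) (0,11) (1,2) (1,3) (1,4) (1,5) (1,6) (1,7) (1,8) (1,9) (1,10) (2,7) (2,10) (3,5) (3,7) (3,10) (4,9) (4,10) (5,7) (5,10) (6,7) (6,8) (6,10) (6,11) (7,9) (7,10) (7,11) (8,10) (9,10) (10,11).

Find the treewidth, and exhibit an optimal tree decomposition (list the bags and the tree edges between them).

Treewidth 4.
One such decomposition:
Bags: B1 = {0, 1, 6, 7, 10}  B2 = {0, 6, 7, 10, 11}  B3 = {0, 1, 5, 7, 10}  B4 = {0, 1, 6, 8, 10}  B5 = {0, 1, 7, 9, 10}  B6 = {1, 3, 5, 7, 10}  B7 = {0, 1, 2, 7, 10}  B8 = {0, 1, 4, 9, 10}
Tree: B1–B2, B1–B3, B1–B4, B3–B5, B3–B6, B3–B7, B5–B8

Every bag has size at most 5, so the width is 5 − 1 = 4 and tw(G) ≤ 4. For the lower bound, the 5 vertices {0, 1, 6, 8, 10} are pairwise adjacent, and any tree decomposition puts a clique entirely inside one bag — forcing width ≥ 4. Combining the bounds, tw(G) = 4.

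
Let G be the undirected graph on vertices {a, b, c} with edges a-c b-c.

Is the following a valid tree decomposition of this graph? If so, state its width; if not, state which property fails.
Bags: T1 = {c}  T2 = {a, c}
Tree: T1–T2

A tree decomposition must satisfy three properties: every vertex lies in some bag; for every edge, both endpoints lie together in some bag; and for every vertex, the bags containing it form a connected subtree. Here vertex b appears in no bag, so the decomposition is invalid.

No — vertex b appears in no bag.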